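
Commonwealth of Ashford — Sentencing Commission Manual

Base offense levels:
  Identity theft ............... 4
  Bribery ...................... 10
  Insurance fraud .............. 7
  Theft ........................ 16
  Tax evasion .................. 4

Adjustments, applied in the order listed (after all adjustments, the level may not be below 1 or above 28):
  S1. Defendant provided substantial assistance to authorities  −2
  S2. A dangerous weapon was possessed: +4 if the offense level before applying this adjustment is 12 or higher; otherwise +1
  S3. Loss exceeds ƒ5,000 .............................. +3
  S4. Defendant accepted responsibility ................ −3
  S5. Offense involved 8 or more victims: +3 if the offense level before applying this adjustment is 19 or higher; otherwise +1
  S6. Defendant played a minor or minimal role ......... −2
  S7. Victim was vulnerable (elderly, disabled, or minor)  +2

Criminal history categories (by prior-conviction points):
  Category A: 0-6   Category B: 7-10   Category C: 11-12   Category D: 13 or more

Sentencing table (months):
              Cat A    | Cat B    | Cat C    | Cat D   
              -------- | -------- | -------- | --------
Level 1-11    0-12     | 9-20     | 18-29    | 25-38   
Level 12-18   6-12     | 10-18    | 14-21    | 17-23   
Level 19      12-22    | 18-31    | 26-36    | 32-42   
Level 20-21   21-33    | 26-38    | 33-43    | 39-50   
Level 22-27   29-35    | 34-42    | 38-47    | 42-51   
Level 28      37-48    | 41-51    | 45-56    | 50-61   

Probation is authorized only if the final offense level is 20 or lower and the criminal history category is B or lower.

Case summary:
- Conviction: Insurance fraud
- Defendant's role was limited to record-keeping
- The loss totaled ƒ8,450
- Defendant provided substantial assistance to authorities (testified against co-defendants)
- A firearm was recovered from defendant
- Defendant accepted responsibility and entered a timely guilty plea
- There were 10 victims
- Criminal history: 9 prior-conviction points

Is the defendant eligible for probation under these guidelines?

Base offense level for insurance fraud: 7.
S1 applies: 7 − 2 = 5.
S2 applies (level before this adjustment is 5 < 12, so +1): 5 + 1 = 6.
S3 applies: 6 + 3 = 9.
S4 applies: 9 − 3 = 6.
S5 applies (level before this adjustment is 6 < 19, so +1): 6 + 1 = 7.
S6 applies: 7 − 2 = 5.
Final offense level: 5.
Criminal history: 9 prior points → Category B (7-10).
Level 5 falls in the 1-11 band.
Grid: Level 1-11 × Category B = 9-20 months.
Probation check: level 5 ≤ 20 and category B ≤ B → eligible.

Yes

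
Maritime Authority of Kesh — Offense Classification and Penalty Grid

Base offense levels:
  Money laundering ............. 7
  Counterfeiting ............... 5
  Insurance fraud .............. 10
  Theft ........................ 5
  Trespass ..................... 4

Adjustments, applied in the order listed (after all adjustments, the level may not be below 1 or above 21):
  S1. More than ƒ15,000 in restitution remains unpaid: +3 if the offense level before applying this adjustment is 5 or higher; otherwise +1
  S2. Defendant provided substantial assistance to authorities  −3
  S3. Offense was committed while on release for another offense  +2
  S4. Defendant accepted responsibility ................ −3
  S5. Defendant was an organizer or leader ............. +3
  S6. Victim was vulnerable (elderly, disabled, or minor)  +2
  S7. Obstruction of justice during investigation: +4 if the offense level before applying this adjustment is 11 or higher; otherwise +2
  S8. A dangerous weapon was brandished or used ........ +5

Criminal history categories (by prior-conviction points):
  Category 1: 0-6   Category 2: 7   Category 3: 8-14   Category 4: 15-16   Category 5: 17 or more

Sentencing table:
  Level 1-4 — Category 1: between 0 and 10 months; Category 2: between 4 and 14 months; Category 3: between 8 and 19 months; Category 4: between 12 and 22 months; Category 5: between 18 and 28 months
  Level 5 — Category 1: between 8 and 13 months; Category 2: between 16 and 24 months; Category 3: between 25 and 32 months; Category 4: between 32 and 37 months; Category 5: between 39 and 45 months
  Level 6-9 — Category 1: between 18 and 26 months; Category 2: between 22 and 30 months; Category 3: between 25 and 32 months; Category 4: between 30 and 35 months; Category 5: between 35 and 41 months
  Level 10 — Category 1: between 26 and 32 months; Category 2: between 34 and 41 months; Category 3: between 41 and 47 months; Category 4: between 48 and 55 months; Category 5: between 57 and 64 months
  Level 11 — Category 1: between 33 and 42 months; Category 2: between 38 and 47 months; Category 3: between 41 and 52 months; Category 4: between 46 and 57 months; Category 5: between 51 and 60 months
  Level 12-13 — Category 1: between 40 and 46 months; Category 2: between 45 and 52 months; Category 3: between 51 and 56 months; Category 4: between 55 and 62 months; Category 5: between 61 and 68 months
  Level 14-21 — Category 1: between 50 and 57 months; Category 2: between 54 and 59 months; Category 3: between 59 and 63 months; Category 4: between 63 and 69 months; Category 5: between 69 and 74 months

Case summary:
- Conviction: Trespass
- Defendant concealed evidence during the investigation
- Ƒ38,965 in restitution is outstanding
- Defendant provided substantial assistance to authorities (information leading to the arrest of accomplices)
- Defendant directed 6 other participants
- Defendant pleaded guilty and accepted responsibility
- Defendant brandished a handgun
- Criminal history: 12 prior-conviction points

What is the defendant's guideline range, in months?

25-32 months

Base offense level for trespass: 4.
S1 applies (level before this adjustment is 4 < 5, so +1): 4 + 1 = 5.
S2 applies: 5 − 3 = 2.
S3 does not apply.
S4 applies: 2 − 3 = -1.
S5 applies: -1 + 3 = 2.
S7 applies (level before this adjustment is 2 < 11, so +2): 2 + 2 = 4.
S8 applies: 4 + 5 = 9.
Final offense level: 9.
Criminal history: 12 prior points → Category 3 (8-14).
Level 9 falls in the 6-9 band.
Grid: Level 6-9 × Category 3 = 25-32 months.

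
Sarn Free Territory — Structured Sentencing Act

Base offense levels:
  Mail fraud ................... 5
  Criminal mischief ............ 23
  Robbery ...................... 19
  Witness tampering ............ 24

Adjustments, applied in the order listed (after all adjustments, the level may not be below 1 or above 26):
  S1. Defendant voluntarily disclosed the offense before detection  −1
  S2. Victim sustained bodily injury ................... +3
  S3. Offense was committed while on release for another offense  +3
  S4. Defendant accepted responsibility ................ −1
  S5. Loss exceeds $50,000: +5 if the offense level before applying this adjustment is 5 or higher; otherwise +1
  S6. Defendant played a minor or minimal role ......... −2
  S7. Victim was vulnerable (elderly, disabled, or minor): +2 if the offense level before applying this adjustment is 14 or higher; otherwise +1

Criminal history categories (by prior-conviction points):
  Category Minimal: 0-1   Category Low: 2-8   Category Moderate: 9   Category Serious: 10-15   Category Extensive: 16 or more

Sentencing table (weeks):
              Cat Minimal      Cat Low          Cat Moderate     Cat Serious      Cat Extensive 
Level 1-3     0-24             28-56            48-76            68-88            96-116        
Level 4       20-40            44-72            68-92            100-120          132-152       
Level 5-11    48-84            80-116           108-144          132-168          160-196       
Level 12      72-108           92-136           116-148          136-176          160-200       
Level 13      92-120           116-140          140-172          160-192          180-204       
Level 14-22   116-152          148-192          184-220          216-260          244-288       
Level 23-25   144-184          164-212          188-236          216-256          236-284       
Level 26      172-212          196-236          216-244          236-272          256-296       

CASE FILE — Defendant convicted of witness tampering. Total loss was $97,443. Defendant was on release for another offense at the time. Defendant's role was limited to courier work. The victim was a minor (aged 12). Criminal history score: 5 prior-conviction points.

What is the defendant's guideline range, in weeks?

Base offense level for witness tampering: 24.
S1 does not apply.
S3 applies: 24 + 3 = 27.
S4 does not apply.
S5 applies (level before this adjustment is 27 ≥ 5, so +5): 27 + 5 = 32.
S6 applies: 32 − 2 = 30.
S7 applies (level before this adjustment is 30 ≥ 14, so +2): 30 + 2 = 32.
Level 32 exceeds the maximum of 26; capped at 26.
Final offense level: 26.
Criminal history: 5 prior points → Category Low (2-8).
Level 26 falls in the 26 band.
Grid: Level 26 × Category Low = 196-236 weeks.

196-236 weeks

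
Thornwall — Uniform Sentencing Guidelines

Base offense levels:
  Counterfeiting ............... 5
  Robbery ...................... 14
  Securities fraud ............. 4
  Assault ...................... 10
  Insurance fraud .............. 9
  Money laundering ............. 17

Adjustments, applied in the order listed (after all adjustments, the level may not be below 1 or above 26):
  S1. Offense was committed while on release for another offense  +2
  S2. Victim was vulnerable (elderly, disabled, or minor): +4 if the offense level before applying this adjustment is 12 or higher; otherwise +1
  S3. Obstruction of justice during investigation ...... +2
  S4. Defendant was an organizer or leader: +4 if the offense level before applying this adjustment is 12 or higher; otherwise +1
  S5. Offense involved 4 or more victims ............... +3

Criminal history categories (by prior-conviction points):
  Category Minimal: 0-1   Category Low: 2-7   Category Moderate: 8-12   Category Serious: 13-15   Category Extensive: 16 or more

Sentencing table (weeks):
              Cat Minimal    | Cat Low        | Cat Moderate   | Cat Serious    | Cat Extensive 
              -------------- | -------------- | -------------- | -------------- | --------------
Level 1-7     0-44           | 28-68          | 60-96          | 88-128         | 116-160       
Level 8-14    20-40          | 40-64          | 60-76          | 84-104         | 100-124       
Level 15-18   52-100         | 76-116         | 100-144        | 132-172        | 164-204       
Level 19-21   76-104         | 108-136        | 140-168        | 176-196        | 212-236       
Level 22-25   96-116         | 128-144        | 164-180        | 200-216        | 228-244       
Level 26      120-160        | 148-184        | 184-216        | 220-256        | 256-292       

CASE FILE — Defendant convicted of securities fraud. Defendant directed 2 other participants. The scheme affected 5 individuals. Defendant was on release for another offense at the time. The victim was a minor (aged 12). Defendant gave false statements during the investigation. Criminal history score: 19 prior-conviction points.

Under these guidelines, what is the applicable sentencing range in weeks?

100-124 weeks

Base offense level for securities fraud: 4.
S1 applies: 4 + 2 = 6.
S2 applies (level before this adjustment is 6 < 12, so +1): 6 + 1 = 7.
S3 applies: 7 + 2 = 9.
S4 applies (level before this adjustment is 9 < 12, so +1): 9 + 1 = 10.
S5 applies: 10 + 3 = 13.
Final offense level: 13.
Criminal history: 19 prior points → Category Extensive (16+).
Level 13 falls in the 8-14 band.
Grid: Level 8-14 × Category Extensive = 100-124 weeks.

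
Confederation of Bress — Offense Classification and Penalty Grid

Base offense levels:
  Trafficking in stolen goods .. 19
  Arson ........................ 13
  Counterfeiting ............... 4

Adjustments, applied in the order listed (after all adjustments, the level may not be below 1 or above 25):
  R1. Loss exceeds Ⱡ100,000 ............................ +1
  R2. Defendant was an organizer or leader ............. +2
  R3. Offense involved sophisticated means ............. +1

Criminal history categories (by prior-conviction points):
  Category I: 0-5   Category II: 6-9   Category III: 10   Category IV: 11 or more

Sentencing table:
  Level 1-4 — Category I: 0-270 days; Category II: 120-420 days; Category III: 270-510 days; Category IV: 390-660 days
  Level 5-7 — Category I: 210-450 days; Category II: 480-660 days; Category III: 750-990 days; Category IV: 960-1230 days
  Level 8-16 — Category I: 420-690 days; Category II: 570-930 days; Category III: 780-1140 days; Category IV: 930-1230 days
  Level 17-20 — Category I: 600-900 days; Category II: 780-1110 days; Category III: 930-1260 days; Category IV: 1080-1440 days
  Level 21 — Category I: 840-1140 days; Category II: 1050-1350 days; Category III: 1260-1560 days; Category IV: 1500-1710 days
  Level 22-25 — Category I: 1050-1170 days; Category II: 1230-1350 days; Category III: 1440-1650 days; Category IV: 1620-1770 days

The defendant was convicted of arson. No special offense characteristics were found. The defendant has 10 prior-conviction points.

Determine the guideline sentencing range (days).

780-1140 days

Base offense level for arson: 13.
Final offense level: 13.
Criminal history: 10 prior points → Category III (10).
Level 13 falls in the 8-16 band.
Grid: Level 8-16 × Category III = 780-1140 days.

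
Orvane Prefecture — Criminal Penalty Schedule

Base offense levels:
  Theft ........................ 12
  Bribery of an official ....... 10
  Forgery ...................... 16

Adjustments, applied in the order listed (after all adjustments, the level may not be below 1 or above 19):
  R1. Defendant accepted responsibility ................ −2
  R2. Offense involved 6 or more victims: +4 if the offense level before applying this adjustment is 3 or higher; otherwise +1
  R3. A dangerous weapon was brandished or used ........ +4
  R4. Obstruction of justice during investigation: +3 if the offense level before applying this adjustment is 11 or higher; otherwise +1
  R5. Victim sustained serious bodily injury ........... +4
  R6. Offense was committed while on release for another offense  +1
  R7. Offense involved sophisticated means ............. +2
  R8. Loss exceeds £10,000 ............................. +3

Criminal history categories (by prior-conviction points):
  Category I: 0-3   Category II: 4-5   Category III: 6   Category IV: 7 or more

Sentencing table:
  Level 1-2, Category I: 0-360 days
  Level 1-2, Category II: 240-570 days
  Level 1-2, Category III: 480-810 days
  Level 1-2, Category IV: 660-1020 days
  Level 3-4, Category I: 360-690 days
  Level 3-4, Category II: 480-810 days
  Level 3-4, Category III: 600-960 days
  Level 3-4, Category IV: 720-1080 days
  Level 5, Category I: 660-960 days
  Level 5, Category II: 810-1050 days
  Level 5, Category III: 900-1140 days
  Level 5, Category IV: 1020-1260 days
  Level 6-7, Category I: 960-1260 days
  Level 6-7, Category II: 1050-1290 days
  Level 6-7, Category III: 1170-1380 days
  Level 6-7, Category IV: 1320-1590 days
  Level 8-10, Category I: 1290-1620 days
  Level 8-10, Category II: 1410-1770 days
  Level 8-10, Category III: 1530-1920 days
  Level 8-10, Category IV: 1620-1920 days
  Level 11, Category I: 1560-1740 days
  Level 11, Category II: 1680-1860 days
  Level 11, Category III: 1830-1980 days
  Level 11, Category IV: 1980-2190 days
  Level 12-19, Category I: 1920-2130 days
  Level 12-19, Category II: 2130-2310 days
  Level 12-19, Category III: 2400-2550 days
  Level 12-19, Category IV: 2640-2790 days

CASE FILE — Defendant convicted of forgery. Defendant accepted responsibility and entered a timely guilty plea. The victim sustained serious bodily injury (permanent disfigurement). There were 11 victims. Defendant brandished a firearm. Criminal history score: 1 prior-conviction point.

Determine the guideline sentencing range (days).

1920-2130 days

Base offense level for forgery: 16.
R1 applies: 16 − 2 = 14.
R2 applies (level before this adjustment is 14 ≥ 3, so +4): 14 + 4 = 18.
R3 applies: 18 + 4 = 22.
R5 applies: 22 + 4 = 26.
R6 does not apply.
R7 does not apply.
R8 does not apply.
Level 26 exceeds the maximum of 19; capped at 19.
Final offense level: 19.
Criminal history: 1 prior point → Category I (0-3).
Level 19 falls in the 12-19 band.
Grid: Level 12-19 × Category I = 1920-2130 days.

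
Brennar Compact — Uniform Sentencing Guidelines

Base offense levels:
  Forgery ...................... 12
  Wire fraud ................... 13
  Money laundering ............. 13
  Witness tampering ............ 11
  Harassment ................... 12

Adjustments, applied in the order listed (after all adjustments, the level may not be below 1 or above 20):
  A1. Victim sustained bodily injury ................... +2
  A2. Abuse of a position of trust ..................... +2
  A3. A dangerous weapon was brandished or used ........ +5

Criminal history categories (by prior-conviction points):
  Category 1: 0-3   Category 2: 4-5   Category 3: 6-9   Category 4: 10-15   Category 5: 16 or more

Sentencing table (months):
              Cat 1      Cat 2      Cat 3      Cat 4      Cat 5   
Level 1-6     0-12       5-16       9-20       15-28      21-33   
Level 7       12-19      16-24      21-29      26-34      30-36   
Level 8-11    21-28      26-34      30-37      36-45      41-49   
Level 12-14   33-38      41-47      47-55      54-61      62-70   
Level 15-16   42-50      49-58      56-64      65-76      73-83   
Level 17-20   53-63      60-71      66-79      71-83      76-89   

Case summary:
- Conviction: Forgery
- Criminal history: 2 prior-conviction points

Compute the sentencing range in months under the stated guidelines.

33-38 months

Base offense level for forgery: 12.
Final offense level: 12.
Criminal history: 2 prior points → Category 1 (0-3).
Level 12 falls in the 12-14 band.
Grid: Level 12-14 × Category 1 = 33-38 months.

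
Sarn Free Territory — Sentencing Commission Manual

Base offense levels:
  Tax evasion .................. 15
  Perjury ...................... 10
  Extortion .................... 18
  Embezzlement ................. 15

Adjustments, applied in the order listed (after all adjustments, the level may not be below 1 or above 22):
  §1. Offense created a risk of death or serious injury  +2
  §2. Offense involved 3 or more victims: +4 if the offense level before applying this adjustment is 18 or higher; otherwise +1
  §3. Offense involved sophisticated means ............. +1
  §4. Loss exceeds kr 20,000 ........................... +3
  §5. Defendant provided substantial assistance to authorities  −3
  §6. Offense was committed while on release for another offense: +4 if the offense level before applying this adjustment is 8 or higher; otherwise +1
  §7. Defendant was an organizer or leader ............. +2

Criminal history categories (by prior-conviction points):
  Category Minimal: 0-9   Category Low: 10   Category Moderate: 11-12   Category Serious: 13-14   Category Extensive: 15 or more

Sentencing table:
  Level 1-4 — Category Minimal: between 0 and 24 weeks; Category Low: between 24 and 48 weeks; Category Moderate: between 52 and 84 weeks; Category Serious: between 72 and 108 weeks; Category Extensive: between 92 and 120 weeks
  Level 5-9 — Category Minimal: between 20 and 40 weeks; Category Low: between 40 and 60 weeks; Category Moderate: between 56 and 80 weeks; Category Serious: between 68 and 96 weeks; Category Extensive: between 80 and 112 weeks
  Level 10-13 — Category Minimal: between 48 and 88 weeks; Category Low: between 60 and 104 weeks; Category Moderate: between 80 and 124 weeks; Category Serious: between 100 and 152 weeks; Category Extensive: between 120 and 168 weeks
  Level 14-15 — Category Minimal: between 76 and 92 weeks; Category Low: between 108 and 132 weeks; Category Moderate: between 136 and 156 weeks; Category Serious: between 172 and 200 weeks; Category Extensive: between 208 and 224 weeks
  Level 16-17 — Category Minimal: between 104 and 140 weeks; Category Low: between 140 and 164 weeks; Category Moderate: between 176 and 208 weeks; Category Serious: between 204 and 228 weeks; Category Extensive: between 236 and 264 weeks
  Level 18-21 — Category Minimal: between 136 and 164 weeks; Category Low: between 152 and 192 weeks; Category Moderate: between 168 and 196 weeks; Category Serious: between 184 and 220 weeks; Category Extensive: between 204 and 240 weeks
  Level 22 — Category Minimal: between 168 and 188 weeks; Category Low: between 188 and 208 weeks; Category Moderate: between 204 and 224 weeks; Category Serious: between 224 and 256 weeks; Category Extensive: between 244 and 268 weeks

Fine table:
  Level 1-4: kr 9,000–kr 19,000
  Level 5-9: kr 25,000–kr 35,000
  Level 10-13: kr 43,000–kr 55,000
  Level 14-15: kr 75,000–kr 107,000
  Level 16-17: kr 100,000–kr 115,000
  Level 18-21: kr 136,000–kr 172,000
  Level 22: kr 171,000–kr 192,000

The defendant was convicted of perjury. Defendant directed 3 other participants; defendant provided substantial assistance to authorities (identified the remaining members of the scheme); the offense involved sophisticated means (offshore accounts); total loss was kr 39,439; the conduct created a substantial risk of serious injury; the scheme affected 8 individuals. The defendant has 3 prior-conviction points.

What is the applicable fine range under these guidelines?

Base offense level for perjury: 10.
§1 applies: 10 + 2 = 12.
§2 applies (level before this adjustment is 12 < 18, so +1): 12 + 1 = 13.
§3 applies: 13 + 1 = 14.
§4 applies: 14 + 3 = 17.
§5 applies: 17 − 3 = 14.
§7 applies: 14 + 2 = 16.
Final offense level: 16.
Level 16 falls in the 16-17 band.
Fine table: Level 16-17 → kr 100,000–kr 115,000.

kr 100,000–kr 115,000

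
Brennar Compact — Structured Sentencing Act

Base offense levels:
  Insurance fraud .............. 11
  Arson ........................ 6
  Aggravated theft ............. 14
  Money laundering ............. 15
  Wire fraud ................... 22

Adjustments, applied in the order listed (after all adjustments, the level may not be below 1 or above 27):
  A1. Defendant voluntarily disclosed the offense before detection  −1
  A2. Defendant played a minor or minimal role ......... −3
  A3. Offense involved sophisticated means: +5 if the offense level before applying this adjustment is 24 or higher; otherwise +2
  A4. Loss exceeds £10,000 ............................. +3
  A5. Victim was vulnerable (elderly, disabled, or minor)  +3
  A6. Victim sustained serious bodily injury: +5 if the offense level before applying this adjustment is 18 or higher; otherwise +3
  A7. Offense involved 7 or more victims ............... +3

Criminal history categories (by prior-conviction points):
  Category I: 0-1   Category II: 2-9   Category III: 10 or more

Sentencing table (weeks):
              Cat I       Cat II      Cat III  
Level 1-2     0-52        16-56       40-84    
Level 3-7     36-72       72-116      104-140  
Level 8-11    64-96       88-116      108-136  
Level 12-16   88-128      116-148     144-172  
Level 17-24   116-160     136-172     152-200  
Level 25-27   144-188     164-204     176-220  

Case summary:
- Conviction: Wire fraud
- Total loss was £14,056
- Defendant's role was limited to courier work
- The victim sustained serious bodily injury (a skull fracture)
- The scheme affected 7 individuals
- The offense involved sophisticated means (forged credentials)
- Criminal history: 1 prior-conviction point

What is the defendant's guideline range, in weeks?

144-188 weeks

Base offense level for wire fraud: 22.
A1 does not apply.
A2 applies: 22 − 3 = 19.
A3 applies (level before this adjustment is 19 < 24, so +2): 19 + 2 = 21.
A4 applies: 21 + 3 = 24.
A6 applies (level before this adjustment is 24 ≥ 18, so +5): 24 + 5 = 29.
A7 applies: 29 + 3 = 32.
Level 32 exceeds the maximum of 27; capped at 27.
Final offense level: 27.
Criminal history: 1 prior point → Category I (0-1).
Level 27 falls in the 25-27 band.
Grid: Level 25-27 × Category I = 144-188 weeks.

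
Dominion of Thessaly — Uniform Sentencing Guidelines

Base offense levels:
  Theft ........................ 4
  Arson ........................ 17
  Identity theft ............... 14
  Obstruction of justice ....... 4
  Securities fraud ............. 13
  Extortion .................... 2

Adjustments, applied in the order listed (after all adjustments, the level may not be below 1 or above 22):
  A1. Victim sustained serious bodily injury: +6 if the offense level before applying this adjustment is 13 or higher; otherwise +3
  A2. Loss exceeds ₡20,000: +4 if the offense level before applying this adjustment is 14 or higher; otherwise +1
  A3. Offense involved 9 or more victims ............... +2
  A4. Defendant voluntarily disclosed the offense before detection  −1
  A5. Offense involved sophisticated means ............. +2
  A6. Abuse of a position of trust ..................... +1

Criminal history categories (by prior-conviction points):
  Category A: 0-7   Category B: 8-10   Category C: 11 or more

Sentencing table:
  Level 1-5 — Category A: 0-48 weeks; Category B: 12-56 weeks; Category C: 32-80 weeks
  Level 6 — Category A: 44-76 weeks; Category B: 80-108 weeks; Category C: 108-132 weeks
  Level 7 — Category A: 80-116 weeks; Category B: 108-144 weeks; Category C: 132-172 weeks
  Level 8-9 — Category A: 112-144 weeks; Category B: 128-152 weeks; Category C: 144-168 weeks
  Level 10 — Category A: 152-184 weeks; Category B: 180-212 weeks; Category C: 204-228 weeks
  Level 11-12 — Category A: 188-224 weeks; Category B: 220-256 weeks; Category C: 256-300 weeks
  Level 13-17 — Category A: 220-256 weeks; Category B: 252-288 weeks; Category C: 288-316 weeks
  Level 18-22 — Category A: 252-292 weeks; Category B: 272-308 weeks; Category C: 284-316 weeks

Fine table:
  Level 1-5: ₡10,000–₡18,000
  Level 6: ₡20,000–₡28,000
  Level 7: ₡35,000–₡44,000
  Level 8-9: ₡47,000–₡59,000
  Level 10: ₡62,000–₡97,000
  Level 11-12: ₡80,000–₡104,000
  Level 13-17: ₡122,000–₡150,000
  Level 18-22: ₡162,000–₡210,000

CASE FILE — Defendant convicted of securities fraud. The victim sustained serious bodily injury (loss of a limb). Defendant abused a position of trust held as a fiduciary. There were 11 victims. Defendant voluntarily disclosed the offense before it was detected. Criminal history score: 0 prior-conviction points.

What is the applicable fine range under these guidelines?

Base offense level for securities fraud: 13.
A1 applies (level before this adjustment is 13 ≥ 13, so +6): 13 + 6 = 19.
A3 applies: 19 + 2 = 21.
A4 applies: 21 − 1 = 20.
A5 does not apply.
A6 applies: 20 + 1 = 21.
Final offense level: 21.
Level 21 falls in the 18-22 band.
Fine table: Level 18-22 → ₡162,000–₡210,000.

₡162,000–₡210,000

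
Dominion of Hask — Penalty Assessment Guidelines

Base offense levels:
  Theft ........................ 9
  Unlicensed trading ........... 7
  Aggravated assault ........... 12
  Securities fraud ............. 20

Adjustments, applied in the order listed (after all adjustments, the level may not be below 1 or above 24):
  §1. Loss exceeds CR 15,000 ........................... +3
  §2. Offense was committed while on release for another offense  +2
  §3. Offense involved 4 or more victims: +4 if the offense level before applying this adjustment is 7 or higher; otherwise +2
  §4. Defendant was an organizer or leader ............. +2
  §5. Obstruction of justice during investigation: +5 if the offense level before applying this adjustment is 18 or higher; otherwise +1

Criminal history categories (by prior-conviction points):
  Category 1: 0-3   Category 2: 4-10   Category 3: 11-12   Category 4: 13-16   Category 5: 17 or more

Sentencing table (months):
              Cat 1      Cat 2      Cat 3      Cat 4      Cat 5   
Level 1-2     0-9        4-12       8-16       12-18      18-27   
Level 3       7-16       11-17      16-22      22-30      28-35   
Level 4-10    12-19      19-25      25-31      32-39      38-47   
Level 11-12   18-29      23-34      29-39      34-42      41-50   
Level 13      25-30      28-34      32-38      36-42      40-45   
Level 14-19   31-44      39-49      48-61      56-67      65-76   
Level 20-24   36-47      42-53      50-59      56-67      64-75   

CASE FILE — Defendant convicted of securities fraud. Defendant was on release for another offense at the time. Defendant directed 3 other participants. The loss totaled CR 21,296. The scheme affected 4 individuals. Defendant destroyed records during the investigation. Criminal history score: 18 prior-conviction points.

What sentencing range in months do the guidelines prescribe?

Base offense level for securities fraud: 20.
§1 applies: 20 + 3 = 23.
§2 applies: 23 + 2 = 25.
§3 applies (level before this adjustment is 25 ≥ 7, so +4): 25 + 4 = 29.
§4 applies: 29 + 2 = 31.
§5 applies (level before this adjustment is 31 ≥ 18, so +5): 31 + 5 = 36.
Level 36 exceeds the maximum of 24; capped at 24.
Final offense level: 24.
Criminal history: 18 prior points → Category 5 (17+).
Level 24 falls in the 20-24 band.
Grid: Level 20-24 × Category 5 = 64-75 months.

64-75 months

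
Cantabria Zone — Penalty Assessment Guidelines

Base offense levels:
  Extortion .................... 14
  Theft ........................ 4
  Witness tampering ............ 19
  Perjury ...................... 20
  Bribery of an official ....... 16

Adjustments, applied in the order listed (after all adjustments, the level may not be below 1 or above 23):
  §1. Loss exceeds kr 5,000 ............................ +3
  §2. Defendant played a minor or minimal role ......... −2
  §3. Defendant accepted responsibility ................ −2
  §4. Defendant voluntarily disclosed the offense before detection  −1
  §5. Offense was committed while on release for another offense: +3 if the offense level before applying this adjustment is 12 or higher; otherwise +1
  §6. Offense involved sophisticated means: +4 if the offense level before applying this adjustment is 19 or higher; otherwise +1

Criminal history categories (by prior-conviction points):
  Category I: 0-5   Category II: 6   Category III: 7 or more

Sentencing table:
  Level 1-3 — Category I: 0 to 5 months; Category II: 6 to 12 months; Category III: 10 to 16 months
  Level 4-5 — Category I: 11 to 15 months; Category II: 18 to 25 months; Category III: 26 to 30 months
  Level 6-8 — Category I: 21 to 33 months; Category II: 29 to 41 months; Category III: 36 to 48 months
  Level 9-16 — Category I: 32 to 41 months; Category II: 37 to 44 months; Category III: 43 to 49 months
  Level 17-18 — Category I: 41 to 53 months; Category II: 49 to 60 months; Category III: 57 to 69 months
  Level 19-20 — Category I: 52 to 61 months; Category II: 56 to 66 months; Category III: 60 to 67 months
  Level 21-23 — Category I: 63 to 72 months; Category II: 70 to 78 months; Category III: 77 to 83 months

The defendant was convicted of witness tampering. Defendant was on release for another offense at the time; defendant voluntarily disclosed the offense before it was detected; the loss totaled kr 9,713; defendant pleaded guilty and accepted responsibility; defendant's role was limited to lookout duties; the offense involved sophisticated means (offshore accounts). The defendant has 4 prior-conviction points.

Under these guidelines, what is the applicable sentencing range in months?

Base offense level for witness tampering: 19.
§1 applies: 19 + 3 = 22.
§2 applies: 22 − 2 = 20.
§3 applies: 20 − 2 = 18.
§4 applies: 18 − 1 = 17.
§5 applies (level before this adjustment is 17 ≥ 12, so +3): 17 + 3 = 20.
§6 applies (level before this adjustment is 20 ≥ 19, so +4): 20 + 4 = 24.
Level 24 exceeds the maximum of 23; capped at 23.
Final offense level: 23.
Criminal history: 4 prior points → Category I (0-5).
Level 23 falls in the 21-23 band.
Grid: Level 21-23 × Category I = 63-72 months.

63-72 months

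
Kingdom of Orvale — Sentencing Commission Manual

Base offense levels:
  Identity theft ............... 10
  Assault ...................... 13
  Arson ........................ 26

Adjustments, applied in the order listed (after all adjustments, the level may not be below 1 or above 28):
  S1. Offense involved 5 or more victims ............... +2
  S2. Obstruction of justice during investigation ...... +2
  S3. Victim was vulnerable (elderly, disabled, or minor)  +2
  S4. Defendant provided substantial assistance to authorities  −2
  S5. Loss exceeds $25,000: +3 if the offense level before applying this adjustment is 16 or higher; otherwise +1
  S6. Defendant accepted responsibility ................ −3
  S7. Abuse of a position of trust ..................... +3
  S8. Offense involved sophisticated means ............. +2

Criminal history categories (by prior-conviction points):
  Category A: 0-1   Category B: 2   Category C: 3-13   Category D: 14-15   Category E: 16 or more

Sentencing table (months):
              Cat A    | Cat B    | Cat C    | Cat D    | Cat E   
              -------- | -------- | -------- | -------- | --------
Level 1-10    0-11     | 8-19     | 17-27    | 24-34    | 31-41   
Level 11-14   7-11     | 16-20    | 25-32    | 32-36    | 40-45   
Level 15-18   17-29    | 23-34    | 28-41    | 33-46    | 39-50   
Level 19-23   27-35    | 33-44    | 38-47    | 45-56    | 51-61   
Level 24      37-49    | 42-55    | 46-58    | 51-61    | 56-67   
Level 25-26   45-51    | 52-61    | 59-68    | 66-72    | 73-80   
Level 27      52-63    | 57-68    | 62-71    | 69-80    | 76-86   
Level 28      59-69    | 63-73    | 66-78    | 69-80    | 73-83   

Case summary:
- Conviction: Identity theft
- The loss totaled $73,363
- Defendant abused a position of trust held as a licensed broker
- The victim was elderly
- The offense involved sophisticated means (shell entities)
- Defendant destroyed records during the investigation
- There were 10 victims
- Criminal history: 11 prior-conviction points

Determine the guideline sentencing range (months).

Base offense level for identity theft: 10.
S1 applies: 10 + 2 = 12.
S2 applies: 12 + 2 = 14.
S3 applies: 14 + 2 = 16.
S4 does not apply.
S5 applies (level before this adjustment is 16 ≥ 16, so +3): 16 + 3 = 19.
S7 applies: 19 + 3 = 22.
S8 applies: 22 + 2 = 24.
Final offense level: 24.
Criminal history: 11 prior points → Category C (3-13).
Level 24 falls in the 24 band.
Grid: Level 24 × Category C = 46-58 months.

46-58 months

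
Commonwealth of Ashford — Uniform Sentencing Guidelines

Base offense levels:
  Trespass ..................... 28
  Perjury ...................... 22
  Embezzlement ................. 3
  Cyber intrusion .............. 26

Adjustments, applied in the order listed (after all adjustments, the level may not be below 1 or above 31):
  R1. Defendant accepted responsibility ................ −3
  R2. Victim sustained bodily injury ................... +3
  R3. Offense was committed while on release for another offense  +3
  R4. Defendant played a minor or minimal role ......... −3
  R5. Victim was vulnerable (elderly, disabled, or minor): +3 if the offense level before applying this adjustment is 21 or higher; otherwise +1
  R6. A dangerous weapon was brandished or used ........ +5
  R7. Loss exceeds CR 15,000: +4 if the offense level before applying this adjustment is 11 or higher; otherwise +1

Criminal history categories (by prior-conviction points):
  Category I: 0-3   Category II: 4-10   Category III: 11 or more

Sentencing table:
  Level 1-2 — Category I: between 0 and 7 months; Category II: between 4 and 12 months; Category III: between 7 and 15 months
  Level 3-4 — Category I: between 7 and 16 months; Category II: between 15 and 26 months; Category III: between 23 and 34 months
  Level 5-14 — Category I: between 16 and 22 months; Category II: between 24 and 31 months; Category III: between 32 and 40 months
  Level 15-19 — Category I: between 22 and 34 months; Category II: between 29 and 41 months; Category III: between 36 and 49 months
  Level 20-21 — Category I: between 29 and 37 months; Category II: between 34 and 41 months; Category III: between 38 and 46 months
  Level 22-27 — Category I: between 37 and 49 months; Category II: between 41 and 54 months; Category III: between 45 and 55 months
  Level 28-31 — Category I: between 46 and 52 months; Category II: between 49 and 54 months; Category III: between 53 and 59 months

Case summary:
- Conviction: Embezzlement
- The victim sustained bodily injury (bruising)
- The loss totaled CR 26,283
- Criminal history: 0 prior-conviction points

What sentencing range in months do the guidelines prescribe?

16-22 months

Base offense level for embezzlement: 3.
R1 does not apply.
R2 applies: 3 + 3 = 6.
R4 does not apply.
R5 does not apply.
R6 does not apply.
R7 applies (level before this adjustment is 6 < 11, so +1): 6 + 1 = 7.
Final offense level: 7.
Criminal history: 0 prior points → Category I (0-3).
Level 7 falls in the 5-14 band.
Grid: Level 5-14 × Category I = 16-22 months.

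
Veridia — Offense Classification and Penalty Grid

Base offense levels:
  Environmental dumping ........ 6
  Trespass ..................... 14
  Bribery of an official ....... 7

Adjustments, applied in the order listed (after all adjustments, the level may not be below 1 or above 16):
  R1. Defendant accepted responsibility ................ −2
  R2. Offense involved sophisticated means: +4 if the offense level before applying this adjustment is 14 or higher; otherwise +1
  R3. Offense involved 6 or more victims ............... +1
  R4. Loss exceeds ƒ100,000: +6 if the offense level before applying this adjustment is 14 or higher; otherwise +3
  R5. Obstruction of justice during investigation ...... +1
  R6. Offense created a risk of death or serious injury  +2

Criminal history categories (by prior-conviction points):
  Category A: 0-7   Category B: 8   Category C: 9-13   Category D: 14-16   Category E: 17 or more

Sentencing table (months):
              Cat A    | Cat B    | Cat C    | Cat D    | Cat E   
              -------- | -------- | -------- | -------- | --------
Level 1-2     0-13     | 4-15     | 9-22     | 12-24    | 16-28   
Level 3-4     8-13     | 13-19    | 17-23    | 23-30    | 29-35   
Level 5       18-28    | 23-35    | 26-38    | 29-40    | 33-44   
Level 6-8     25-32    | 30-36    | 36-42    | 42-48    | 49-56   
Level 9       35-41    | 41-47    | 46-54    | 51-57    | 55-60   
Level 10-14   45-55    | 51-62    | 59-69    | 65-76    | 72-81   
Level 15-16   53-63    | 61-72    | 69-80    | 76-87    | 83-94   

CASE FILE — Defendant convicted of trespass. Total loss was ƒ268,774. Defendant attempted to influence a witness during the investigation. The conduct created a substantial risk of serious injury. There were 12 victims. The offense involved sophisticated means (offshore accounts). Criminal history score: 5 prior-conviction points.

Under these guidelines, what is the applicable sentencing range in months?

Base offense level for trespass: 14.
R1 does not apply.
R2 applies (level before this adjustment is 14 ≥ 14, so +4): 14 + 4 = 18.
R3 applies: 18 + 1 = 19.
R4 applies (level before this adjustment is 19 ≥ 14, so +6): 19 + 6 = 25.
R5 applies: 25 + 1 = 26.
R6 applies: 26 + 2 = 28.
Level 28 exceeds the maximum of 16; capped at 16.
Final offense level: 16.
Criminal history: 5 prior points → Category A (0-7).
Level 16 falls in the 15-16 band.
Grid: Level 15-16 × Category A = 53-63 months.

53-63 months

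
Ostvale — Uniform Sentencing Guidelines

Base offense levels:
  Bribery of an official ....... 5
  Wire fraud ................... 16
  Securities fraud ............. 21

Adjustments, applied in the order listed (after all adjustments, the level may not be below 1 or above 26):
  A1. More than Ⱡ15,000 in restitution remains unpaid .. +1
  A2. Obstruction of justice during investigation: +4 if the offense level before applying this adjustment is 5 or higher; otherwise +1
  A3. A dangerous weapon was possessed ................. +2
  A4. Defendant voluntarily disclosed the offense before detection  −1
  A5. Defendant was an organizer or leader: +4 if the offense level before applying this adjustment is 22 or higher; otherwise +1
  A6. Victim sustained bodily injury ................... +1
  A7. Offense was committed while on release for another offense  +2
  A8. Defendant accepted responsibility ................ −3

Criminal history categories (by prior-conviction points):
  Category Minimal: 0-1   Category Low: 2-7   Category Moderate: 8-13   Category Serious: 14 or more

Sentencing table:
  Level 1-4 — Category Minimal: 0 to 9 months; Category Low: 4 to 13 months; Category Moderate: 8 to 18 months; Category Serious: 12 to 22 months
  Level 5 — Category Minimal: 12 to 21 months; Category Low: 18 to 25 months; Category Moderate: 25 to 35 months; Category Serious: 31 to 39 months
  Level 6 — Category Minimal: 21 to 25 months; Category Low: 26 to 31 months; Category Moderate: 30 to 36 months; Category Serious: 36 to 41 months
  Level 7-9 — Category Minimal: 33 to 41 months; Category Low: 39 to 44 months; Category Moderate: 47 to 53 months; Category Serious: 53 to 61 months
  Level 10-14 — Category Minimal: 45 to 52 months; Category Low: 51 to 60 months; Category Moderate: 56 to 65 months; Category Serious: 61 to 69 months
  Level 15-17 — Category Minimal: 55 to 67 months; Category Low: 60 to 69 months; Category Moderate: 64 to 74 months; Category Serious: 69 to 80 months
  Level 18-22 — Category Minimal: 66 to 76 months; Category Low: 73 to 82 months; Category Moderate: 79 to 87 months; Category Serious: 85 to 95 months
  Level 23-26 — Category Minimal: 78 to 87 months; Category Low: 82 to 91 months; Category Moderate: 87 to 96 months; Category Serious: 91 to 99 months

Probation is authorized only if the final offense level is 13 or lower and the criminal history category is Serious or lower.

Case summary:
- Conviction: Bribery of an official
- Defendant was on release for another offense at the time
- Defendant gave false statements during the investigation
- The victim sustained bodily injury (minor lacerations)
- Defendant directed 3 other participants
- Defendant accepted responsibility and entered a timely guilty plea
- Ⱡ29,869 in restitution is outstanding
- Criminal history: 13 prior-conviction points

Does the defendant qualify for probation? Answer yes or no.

Base offense level for bribery of an official: 5.
A1 applies: 5 + 1 = 6.
A2 applies (level before this adjustment is 6 ≥ 5, so +4): 6 + 4 = 10.
A3 does not apply.
A5 applies (level before this adjustment is 10 < 22, so +1): 10 + 1 = 11.
A6 applies: 11 + 1 = 12.
A7 applies: 12 + 2 = 14.
A8 applies: 14 − 3 = 11.
Final offense level: 11.
Criminal history: 13 prior points → Category Moderate (8-13).
Level 11 falls in the 10-14 band.
Grid: Level 10-14 × Category Moderate = 56-65 months.
Probation check: level 11 ≤ 13 and category Moderate ≤ Serious → eligible.

Yes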